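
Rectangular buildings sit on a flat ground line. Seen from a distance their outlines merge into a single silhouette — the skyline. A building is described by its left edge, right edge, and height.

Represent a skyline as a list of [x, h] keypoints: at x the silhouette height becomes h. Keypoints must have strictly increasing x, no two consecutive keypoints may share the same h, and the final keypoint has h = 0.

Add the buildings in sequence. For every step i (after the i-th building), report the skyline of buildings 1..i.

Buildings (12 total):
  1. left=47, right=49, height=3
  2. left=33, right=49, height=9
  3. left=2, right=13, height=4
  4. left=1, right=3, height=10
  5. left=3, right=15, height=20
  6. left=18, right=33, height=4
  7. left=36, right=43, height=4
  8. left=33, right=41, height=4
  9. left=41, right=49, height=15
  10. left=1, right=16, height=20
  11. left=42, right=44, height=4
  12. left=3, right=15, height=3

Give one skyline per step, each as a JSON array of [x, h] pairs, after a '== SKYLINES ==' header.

== SKYLINES ==
[[47,3],[49,0]]
[[33,9],[49,0]]
[[2,4],[13,0],[33,9],[49,0]]
[[1,10],[3,4],[13,0],[33,9],[49,0]]
[[1,10],[3,20],[15,0],[33,9],[49,0]]
[[1,10],[3,20],[15,0],[18,4],[33,9],[49,0]]
[[1,10],[3,20],[15,0],[18,4],[33,9],[49,0]]
[[1,10],[3,20],[15,0],[18,4],[33,9],[49,0]]
[[1,10],[3,20],[15,0],[18,4],[33,9],[41,15],[49,0]]
[[1,20],[16,0],[18,4],[33,9],[41,15],[49,0]]
[[1,20],[16,0],[18,4],[33,9],[41,15],[49,0]]
[[1,20],[16,0],[18,4],[33,9],[41,15],[49,0]]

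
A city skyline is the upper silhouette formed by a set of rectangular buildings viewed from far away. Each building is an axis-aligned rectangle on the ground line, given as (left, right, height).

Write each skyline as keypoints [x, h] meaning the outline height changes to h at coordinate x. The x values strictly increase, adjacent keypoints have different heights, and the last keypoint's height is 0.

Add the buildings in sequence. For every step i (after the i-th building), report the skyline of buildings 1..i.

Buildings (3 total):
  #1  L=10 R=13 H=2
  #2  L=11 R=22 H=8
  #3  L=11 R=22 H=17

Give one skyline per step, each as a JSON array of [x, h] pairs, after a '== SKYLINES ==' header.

== SKYLINES ==
[[10,2],[13,0]]
[[10,2],[11,8],[22,0]]
[[10,2],[11,17],[22,0]]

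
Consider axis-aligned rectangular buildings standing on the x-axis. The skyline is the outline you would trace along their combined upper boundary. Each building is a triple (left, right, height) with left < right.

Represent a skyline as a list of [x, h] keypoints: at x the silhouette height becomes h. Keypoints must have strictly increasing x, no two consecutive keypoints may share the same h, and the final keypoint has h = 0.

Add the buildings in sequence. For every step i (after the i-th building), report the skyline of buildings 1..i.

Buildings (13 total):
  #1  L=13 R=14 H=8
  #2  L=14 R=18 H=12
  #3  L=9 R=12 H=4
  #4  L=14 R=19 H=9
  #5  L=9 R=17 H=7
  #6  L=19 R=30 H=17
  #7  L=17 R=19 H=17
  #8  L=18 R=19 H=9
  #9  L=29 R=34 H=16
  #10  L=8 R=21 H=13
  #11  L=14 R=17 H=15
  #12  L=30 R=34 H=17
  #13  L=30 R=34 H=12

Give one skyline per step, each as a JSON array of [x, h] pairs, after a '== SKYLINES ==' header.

== SKYLINES ==
[[13,8],[14,0]]
[[13,8],[14,12],[18,0]]
[[9,4],[12,0],[13,8],[14,12],[18,0]]
[[9,4],[12,0],[13,8],[14,12],[18,9],[19,0]]
[[9,7],[13,8],[14,12],[18,9],[19,0]]
[[9,7],[13,8],[14,12],[18,9],[19,17],[30,0]]
[[9,7],[13,8],[14,12],[17,17],[30,0]]
[[9,7],[13,8],[14,12],[17,17],[30,0]]
[[9,7],[13,8],[14,12],[17,17],[30,16],[34,0]]
[[8,13],[17,17],[30,16],[34,0]]
[[8,13],[14,15],[17,17],[30,16],[34,0]]
[[8,13],[14,15],[17,17],[34,0]]
[[8,13],[14,15],[17,17],[34,0]]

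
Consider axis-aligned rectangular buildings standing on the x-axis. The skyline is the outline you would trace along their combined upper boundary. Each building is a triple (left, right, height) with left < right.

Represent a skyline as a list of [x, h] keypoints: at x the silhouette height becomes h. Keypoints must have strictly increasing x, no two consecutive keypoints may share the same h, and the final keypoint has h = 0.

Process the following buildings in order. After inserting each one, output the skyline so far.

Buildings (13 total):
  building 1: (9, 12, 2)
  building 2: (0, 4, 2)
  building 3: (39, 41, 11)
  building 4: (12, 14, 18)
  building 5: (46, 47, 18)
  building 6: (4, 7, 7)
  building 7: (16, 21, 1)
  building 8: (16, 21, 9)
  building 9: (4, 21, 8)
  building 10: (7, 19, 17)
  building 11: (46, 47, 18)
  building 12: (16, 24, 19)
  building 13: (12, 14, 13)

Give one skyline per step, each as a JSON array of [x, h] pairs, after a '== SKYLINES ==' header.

== SKYLINES ==
[[9,2],[12,0]]
[[0,2],[4,0],[9,2],[12,0]]
[[0,2],[4,0],[9,2],[12,0],[39,11],[41,0]]
[[0,2],[4,0],[9,2],[12,18],[14,0],[39,11],[41,0]]
[[0,2],[4,0],[9,2],[12,18],[14,0],[39,11],[41,0],[46,18],[47,0]]
[[0,2],[4,7],[7,0],[9,2],[12,18],[14,0],[39,11],[41,0],[46,18],[47,0]]
[[0,2],[4,7],[7,0],[9,2],[12,18],[14,0],[16,1],[21,0],[39,11],[41,0],[46,18],[47,0]]
[[0,2],[4,7],[7,0],[9,2],[12,18],[14,0],[16,9],[21,0],[39,11],[41,0],[46,18],[47,0]]
[[0,2],[4,8],[12,18],[14,8],[16,9],[21,0],[39,11],[41,0],[46,18],[47,0]]
[[0,2],[4,8],[7,17],[12,18],[14,17],[19,9],[21,0],[39,11],[41,0],[46,18],[47,0]]
[[0,2],[4,8],[7,17],[12,18],[14,17],[19,9],[21,0],[39,11],[41,0],[46,18],[47,0]]
[[0,2],[4,8],[7,17],[12,18],[14,17],[16,19],[24,0],[39,11],[41,0],[46,18],[47,0]]
[[0,2],[4,8],[7,17],[12,18],[14,17],[16,19],[24,0],[39,11],[41,0],[46,18],[47,0]]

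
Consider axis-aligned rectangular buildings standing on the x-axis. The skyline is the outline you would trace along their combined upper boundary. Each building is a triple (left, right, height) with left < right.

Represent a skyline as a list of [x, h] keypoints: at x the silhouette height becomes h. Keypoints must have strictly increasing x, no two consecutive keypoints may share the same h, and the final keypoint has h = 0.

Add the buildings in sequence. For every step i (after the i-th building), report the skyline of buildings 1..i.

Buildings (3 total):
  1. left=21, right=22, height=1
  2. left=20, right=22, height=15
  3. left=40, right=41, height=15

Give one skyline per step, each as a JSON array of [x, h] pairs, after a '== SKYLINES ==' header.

== SKYLINES ==
[[21,1],[22,0]]
[[20,15],[22,0]]
[[20,15],[22,0],[40,15],[41,0]]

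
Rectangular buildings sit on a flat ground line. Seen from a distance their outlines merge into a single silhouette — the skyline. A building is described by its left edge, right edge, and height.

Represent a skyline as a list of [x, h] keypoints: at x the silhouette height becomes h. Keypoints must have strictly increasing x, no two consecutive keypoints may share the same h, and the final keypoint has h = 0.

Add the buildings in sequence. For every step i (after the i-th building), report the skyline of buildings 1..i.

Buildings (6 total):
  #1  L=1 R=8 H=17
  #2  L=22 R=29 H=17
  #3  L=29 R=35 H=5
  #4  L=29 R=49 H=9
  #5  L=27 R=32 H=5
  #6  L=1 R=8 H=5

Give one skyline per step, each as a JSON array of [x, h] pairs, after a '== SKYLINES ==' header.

== SKYLINES ==
[[1,17],[8,0]]
[[1,17],[8,0],[22,17],[29,0]]
[[1,17],[8,0],[22,17],[29,5],[35,0]]
[[1,17],[8,0],[22,17],[29,9],[49,0]]
[[1,17],[8,0],[22,17],[29,9],[49,0]]
[[1,17],[8,0],[22,17],[29,9],[49,0]]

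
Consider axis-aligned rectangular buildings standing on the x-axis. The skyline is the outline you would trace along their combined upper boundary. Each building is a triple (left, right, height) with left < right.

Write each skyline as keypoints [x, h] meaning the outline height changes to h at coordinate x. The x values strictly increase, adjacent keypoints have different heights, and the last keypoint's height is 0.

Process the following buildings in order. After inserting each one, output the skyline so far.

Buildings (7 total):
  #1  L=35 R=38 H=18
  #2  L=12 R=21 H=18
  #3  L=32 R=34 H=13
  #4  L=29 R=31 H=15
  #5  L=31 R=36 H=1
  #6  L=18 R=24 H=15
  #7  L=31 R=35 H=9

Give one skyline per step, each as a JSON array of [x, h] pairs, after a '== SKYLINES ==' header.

== SKYLINES ==
[[35,18],[38,0]]
[[12,18],[21,0],[35,18],[38,0]]
[[12,18],[21,0],[32,13],[34,0],[35,18],[38,0]]
[[12,18],[21,0],[29,15],[31,0],[32,13],[34,0],[35,18],[38,0]]
[[12,18],[21,0],[29,15],[31,1],[32,13],[34,1],[35,18],[38,0]]
[[12,18],[21,15],[24,0],[29,15],[31,1],[32,13],[34,1],[35,18],[38,0]]
[[12,18],[21,15],[24,0],[29,15],[31,9],[32,13],[34,9],[35,18],[38,0]]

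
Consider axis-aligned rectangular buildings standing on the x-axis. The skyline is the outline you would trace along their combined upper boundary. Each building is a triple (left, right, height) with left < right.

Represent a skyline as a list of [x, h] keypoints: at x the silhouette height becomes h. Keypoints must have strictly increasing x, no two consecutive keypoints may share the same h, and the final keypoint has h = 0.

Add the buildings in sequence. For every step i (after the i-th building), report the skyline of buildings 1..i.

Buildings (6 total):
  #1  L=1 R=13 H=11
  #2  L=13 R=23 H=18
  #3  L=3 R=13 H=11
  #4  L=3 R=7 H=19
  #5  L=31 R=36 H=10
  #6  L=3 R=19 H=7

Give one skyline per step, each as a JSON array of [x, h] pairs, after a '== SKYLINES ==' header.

== SKYLINES ==
[[1,11],[13,0]]
[[1,11],[13,18],[23,0]]
[[1,11],[13,18],[23,0]]
[[1,11],[3,19],[7,11],[13,18],[23,0]]
[[1,11],[3,19],[7,11],[13,18],[23,0],[31,10],[36,0]]
[[1,11],[3,19],[7,11],[13,18],[23,0],[31,10],[36,0]]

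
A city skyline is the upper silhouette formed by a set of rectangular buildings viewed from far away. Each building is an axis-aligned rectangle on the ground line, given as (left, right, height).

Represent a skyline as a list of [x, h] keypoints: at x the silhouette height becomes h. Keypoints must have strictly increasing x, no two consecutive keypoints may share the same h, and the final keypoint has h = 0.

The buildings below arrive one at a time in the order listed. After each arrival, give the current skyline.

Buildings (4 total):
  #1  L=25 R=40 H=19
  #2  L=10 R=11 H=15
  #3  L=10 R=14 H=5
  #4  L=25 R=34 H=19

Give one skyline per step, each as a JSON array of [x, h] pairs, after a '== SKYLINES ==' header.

== SKYLINES ==
[[25,19],[40,0]]
[[10,15],[11,0],[25,19],[40,0]]
[[10,15],[11,5],[14,0],[25,19],[40,0]]
[[10,15],[11,5],[14,0],[25,19],[40,0]]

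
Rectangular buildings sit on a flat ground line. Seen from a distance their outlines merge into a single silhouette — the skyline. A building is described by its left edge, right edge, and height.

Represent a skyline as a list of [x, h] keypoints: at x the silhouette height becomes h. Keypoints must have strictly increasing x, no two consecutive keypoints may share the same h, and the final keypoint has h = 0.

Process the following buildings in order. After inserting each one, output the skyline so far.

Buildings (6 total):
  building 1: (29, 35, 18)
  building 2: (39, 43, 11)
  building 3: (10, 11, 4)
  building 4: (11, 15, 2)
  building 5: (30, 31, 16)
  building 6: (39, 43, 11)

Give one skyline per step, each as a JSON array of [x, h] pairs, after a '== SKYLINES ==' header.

== SKYLINES ==
[[29,18],[35,0]]
[[29,18],[35,0],[39,11],[43,0]]
[[10,4],[11,0],[29,18],[35,0],[39,11],[43,0]]
[[10,4],[11,2],[15,0],[29,18],[35,0],[39,11],[43,0]]
[[10,4],[11,2],[15,0],[29,18],[35,0],[39,11],[43,0]]
[[10,4],[11,2],[15,0],[29,18],[35,0],[39,11],[43,0]]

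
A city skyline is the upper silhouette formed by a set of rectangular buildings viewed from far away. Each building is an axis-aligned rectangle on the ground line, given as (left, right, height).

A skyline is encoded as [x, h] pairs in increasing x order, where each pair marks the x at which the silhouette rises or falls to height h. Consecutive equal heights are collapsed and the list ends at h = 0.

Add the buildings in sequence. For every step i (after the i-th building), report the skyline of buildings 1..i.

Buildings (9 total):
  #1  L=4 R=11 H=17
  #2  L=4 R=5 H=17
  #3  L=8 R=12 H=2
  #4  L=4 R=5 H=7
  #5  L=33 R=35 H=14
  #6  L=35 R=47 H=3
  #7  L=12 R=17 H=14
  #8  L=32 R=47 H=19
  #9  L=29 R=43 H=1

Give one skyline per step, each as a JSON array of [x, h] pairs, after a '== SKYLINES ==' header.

== SKYLINES ==
[[4,17],[11,0]]
[[4,17],[11,0]]
[[4,17],[11,2],[12,0]]
[[4,17],[11,2],[12,0]]
[[4,17],[11,2],[12,0],[33,14],[35,0]]
[[4,17],[11,2],[12,0],[33,14],[35,3],[47,0]]
[[4,17],[11,2],[12,14],[17,0],[33,14],[35,3],[47,0]]
[[4,17],[11,2],[12,14],[17,0],[32,19],[47,0]]
[[4,17],[11,2],[12,14],[17,0],[29,1],[32,19],[47,0]]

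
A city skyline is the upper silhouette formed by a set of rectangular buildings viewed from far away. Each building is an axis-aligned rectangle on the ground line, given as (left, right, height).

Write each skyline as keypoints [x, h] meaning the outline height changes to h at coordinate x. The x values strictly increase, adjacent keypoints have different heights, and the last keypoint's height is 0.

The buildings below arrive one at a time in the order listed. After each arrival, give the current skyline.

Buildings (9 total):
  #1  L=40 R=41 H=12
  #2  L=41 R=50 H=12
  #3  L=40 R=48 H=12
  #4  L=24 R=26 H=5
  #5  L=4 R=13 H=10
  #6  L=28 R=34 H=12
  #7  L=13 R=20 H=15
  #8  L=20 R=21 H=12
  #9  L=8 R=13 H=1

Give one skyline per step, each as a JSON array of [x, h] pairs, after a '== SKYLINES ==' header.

== SKYLINES ==
[[40,12],[41,0]]
[[40,12],[50,0]]
[[40,12],[50,0]]
[[24,5],[26,0],[40,12],[50,0]]
[[4,10],[13,0],[24,5],[26,0],[40,12],[50,0]]
[[4,10],[13,0],[24,5],[26,0],[28,12],[34,0],[40,12],[50,0]]
[[4,10],[13,15],[20,0],[24,5],[26,0],[28,12],[34,0],[40,12],[50,0]]
[[4,10],[13,15],[20,12],[21,0],[24,5],[26,0],[28,12],[34,0],[40,12],[50,0]]
[[4,10],[13,15],[20,12],[21,0],[24,5],[26,0],[28,12],[34,0],[40,12],[50,0]]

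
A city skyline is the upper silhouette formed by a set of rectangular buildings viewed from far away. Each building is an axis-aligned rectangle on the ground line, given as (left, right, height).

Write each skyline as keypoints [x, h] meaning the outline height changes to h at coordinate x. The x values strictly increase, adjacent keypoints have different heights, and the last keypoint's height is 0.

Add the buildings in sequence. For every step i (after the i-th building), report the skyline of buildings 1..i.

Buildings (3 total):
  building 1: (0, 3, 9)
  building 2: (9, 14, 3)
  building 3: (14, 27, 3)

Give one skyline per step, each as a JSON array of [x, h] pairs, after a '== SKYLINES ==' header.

== SKYLINES ==
[[0,9],[3,0]]
[[0,9],[3,0],[9,3],[14,0]]
[[0,9],[3,0],[9,3],[27,0]]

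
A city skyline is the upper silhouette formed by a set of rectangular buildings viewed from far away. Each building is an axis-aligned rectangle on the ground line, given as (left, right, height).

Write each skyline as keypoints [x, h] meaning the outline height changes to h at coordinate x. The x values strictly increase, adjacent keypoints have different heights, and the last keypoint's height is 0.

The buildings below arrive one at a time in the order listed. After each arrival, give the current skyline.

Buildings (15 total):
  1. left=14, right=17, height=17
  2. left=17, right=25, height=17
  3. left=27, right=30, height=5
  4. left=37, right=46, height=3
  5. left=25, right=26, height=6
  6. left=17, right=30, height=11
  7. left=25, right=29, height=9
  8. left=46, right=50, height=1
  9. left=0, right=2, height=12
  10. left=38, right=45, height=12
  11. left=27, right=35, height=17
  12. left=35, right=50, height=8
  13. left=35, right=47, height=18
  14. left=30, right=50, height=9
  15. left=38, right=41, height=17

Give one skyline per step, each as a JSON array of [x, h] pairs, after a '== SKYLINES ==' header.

== SKYLINES ==
[[14,17],[17,0]]
[[14,17],[25,0]]
[[14,17],[25,0],[27,5],[30,0]]
[[14,17],[25,0],[27,5],[30,0],[37,3],[46,0]]
[[14,17],[25,6],[26,0],[27,5],[30,0],[37,3],[46,0]]
[[14,17],[25,11],[30,0],[37,3],[46,0]]
[[14,17],[25,11],[30,0],[37,3],[46,0]]
[[14,17],[25,11],[30,0],[37,3],[46,1],[50,0]]
[[0,12],[2,0],[14,17],[25,11],[30,0],[37,3],[46,1],[50,0]]
[[0,12],[2,0],[14,17],[25,11],[30,0],[37,3],[38,12],[45,3],[46,1],[50,0]]
[[0,12],[2,0],[14,17],[25,11],[27,17],[35,0],[37,3],[38,12],[45,3],[46,1],[50,0]]
[[0,12],[2,0],[14,17],[25,11],[27,17],[35,8],[38,12],[45,8],[50,0]]
[[0,12],[2,0],[14,17],[25,11],[27,17],[35,18],[47,8],[50,0]]
[[0,12],[2,0],[14,17],[25,11],[27,17],[35,18],[47,9],[50,0]]
[[0,12],[2,0],[14,17],[25,11],[27,17],[35,18],[47,9],[50,0]]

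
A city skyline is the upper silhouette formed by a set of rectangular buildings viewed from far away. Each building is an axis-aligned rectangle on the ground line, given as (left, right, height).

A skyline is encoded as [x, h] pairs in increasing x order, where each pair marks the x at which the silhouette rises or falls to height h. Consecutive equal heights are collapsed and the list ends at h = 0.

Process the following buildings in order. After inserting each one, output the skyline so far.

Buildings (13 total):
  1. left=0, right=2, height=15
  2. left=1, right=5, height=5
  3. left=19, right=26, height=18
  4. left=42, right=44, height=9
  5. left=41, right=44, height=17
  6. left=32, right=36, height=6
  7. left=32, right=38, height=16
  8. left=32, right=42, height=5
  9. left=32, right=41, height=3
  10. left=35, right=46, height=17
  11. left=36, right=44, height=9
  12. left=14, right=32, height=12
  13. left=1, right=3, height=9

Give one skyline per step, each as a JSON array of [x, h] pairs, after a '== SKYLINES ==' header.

== SKYLINES ==
[[0,15],[2,0]]
[[0,15],[2,5],[5,0]]
[[0,15],[2,5],[5,0],[19,18],[26,0]]
[[0,15],[2,5],[5,0],[19,18],[26,0],[42,9],[44,0]]
[[0,15],[2,5],[5,0],[19,18],[26,0],[41,17],[44,0]]
[[0,15],[2,5],[5,0],[19,18],[26,0],[32,6],[36,0],[41,17],[44,0]]
[[0,15],[2,5],[5,0],[19,18],[26,0],[32,16],[38,0],[41,17],[44,0]]
[[0,15],[2,5],[5,0],[19,18],[26,0],[32,16],[38,5],[41,17],[44,0]]
[[0,15],[2,5],[5,0],[19,18],[26,0],[32,16],[38,5],[41,17],[44,0]]
[[0,15],[2,5],[5,0],[19,18],[26,0],[32,16],[35,17],[46,0]]
[[0,15],[2,5],[5,0],[19,18],[26,0],[32,16],[35,17],[46,0]]
[[0,15],[2,5],[5,0],[14,12],[19,18],[26,12],[32,16],[35,17],[46,0]]
[[0,15],[2,9],[3,5],[5,0],[14,12],[19,18],[26,12],[32,16],[35,17],[46,0]]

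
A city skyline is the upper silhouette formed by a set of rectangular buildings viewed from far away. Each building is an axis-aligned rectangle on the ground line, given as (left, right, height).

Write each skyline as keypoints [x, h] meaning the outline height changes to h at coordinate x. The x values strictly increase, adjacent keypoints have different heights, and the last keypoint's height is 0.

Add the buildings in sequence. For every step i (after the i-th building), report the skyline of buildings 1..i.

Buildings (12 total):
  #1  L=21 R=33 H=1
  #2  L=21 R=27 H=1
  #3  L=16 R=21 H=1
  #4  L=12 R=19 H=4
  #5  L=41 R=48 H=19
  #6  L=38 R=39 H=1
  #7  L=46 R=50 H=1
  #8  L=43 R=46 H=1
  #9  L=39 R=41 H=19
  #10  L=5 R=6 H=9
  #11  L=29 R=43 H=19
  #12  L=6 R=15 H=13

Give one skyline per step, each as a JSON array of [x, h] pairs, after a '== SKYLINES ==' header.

== SKYLINES ==
[[21,1],[33,0]]
[[21,1],[33,0]]
[[16,1],[33,0]]
[[12,4],[19,1],[33,0]]
[[12,4],[19,1],[33,0],[41,19],[48,0]]
[[12,4],[19,1],[33,0],[38,1],[39,0],[41,19],[48,0]]
[[12,4],[19,1],[33,0],[38,1],[39,0],[41,19],[48,1],[50,0]]
[[12,4],[19,1],[33,0],[38,1],[39,0],[41,19],[48,1],[50,0]]
[[12,4],[19,1],[33,0],[38,1],[39,19],[48,1],[50,0]]
[[5,9],[6,0],[12,4],[19,1],[33,0],[38,1],[39,19],[48,1],[50,0]]
[[5,9],[6,0],[12,4],[19,1],[29,19],[48,1],[50,0]]
[[5,9],[6,13],[15,4],[19,1],[29,19],[48,1],[50,0]]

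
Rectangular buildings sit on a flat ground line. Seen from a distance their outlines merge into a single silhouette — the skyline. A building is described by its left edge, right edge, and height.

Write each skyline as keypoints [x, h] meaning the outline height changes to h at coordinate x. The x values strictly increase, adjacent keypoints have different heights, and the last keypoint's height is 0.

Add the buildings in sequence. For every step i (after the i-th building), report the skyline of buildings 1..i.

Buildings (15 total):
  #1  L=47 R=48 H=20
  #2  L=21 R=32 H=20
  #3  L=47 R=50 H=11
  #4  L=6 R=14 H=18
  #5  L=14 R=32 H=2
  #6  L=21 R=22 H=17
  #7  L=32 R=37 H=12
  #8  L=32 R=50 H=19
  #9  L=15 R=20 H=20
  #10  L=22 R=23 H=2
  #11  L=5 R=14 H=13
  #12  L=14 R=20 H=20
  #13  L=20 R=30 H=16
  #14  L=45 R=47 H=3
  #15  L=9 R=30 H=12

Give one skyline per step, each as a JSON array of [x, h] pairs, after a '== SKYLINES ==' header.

== SKYLINES ==
[[47,20],[48,0]]
[[21,20],[32,0],[47,20],[48,0]]
[[21,20],[32,0],[47,20],[48,11],[50,0]]
[[6,18],[14,0],[21,20],[32,0],[47,20],[48,11],[50,0]]
[[6,18],[14,2],[21,20],[32,0],[47,20],[48,11],[50,0]]
[[6,18],[14,2],[21,20],[32,0],[47,20],[48,11],[50,0]]
[[6,18],[14,2],[21,20],[32,12],[37,0],[47,20],[48,11],[50,0]]
[[6,18],[14,2],[21,20],[32,19],[47,20],[48,19],[50,0]]
[[6,18],[14,2],[15,20],[20,2],[21,20],[32,19],[47,20],[48,19],[50,0]]
[[6,18],[14,2],[15,20],[20,2],[21,20],[32,19],[47,20],[48,19],[50,0]]
[[5,13],[6,18],[14,2],[15,20],[20,2],[21,20],[32,19],[47,20],[48,19],[50,0]]
[[5,13],[6,18],[14,20],[20,2],[21,20],[32,19],[47,20],[48,19],[50,0]]
[[5,13],[6,18],[14,20],[20,16],[21,20],[32,19],[47,20],[48,19],[50,0]]
[[5,13],[6,18],[14,20],[20,16],[21,20],[32,19],[47,20],[48,19],[50,0]]
[[5,13],[6,18],[14,20],[20,16],[21,20],[32,19],[47,20],[48,19],[50,0]]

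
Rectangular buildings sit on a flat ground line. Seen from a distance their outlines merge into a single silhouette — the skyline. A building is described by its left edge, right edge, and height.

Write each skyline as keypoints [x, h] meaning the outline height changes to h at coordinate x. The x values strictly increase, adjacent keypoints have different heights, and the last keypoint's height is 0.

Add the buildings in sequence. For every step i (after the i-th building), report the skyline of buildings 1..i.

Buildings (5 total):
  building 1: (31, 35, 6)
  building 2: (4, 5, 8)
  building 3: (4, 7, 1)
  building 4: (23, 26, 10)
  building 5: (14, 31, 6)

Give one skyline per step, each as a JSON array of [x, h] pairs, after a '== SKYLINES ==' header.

== SKYLINES ==
[[31,6],[35,0]]
[[4,8],[5,0],[31,6],[35,0]]
[[4,8],[5,1],[7,0],[31,6],[35,0]]
[[4,8],[5,1],[7,0],[23,10],[26,0],[31,6],[35,0]]
[[4,8],[5,1],[7,0],[14,6],[23,10],[26,6],[35,0]]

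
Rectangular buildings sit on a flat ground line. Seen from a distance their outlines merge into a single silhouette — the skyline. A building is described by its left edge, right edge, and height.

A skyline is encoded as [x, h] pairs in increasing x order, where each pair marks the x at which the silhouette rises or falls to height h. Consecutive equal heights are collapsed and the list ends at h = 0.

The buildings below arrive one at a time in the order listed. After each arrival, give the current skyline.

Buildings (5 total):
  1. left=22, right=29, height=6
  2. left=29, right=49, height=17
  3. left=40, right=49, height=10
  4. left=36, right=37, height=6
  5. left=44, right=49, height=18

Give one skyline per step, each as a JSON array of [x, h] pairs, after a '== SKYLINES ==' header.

== SKYLINES ==
[[22,6],[29,0]]
[[22,6],[29,17],[49,0]]
[[22,6],[29,17],[49,0]]
[[22,6],[29,17],[49,0]]
[[22,6],[29,17],[44,18],[49,0]]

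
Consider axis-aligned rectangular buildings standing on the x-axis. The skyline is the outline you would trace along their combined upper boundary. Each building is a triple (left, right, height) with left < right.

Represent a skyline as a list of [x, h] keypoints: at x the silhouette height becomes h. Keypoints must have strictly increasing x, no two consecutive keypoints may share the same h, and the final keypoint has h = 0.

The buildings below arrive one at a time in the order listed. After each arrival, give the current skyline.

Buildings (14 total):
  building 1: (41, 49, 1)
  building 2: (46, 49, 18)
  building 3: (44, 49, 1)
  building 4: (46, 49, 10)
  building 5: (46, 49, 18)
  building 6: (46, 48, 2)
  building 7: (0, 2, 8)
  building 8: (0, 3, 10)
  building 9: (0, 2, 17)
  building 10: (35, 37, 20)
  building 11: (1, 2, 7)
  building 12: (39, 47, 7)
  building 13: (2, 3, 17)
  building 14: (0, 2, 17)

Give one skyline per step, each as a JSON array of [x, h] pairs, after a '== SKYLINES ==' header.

== SKYLINES ==
[[41,1],[49,0]]
[[41,1],[46,18],[49,0]]
[[41,1],[46,18],[49,0]]
[[41,1],[46,18],[49,0]]
[[41,1],[46,18],[49,0]]
[[41,1],[46,18],[49,0]]
[[0,8],[2,0],[41,1],[46,18],[49,0]]
[[0,10],[3,0],[41,1],[46,18],[49,0]]
[[0,17],[2,10],[3,0],[41,1],[46,18],[49,0]]
[[0,17],[2,10],[3,0],[35,20],[37,0],[41,1],[46,18],[49,0]]
[[0,17],[2,10],[3,0],[35,20],[37,0],[41,1],[46,18],[49,0]]
[[0,17],[2,10],[3,0],[35,20],[37,0],[39,7],[46,18],[49,0]]
[[0,17],[3,0],[35,20],[37,0],[39,7],[46,18],[49,0]]
[[0,17],[3,0],[35,20],[37,0],[39,7],[46,18],[49,0]]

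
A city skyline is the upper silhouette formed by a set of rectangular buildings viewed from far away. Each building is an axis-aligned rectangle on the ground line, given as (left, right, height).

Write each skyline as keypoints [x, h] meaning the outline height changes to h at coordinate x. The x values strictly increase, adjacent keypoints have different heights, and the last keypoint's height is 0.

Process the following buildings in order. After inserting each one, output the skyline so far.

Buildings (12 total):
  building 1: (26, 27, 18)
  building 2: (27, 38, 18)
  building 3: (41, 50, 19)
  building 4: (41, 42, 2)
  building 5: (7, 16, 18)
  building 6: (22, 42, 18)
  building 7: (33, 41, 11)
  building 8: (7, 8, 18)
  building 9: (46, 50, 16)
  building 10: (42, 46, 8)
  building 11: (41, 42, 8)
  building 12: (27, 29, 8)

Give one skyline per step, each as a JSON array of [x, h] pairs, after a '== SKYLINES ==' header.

== SKYLINES ==
[[26,18],[27,0]]
[[26,18],[38,0]]
[[26,18],[38,0],[41,19],[50,0]]
[[26,18],[38,0],[41,19],[50,0]]
[[7,18],[16,0],[26,18],[38,0],[41,19],[50,0]]
[[7,18],[16,0],[22,18],[41,19],[50,0]]
[[7,18],[16,0],[22,18],[41,19],[50,0]]
[[7,18],[16,0],[22,18],[41,19],[50,0]]
[[7,18],[16,0],[22,18],[41,19],[50,0]]
[[7,18],[16,0],[22,18],[41,19],[50,0]]
[[7,18],[16,0],[22,18],[41,19],[50,0]]
[[7,18],[16,0],[22,18],[41,19],[50,0]]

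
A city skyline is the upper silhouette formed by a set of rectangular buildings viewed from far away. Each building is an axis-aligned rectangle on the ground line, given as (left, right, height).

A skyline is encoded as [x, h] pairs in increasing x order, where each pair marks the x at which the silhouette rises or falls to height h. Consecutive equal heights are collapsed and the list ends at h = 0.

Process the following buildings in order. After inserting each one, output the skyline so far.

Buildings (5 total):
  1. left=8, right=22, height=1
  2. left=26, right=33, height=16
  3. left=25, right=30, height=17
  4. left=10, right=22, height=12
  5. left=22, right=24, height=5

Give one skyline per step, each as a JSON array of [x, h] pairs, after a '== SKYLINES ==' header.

== SKYLINES ==
[[8,1],[22,0]]
[[8,1],[22,0],[26,16],[33,0]]
[[8,1],[22,0],[25,17],[30,16],[33,0]]
[[8,1],[10,12],[22,0],[25,17],[30,16],[33,0]]
[[8,1],[10,12],[22,5],[24,0],[25,17],[30,16],[33,0]]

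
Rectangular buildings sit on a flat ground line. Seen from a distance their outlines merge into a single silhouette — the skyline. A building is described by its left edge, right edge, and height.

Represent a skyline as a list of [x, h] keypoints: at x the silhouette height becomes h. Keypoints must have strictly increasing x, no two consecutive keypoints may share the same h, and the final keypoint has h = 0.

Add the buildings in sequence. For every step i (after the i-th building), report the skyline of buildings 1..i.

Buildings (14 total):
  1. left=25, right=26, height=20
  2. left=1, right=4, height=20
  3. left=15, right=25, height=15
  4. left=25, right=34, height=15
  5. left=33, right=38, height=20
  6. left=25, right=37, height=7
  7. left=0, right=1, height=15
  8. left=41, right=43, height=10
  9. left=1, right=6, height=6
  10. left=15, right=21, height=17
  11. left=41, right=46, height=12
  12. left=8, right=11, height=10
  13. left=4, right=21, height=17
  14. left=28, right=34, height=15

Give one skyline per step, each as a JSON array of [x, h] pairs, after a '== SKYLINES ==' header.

== SKYLINES ==
[[25,20],[26,0]]
[[1,20],[4,0],[25,20],[26,0]]
[[1,20],[4,0],[15,15],[25,20],[26,0]]
[[1,20],[4,0],[15,15],[25,20],[26,15],[34,0]]
[[1,20],[4,0],[15,15],[25,20],[26,15],[33,20],[38,0]]
[[1,20],[4,0],[15,15],[25,20],[26,15],[33,20],[38,0]]
[[0,15],[1,20],[4,0],[15,15],[25,20],[26,15],[33,20],[38,0]]
[[0,15],[1,20],[4,0],[15,15],[25,20],[26,15],[33,20],[38,0],[41,10],[43,0]]
[[0,15],[1,20],[4,6],[6,0],[15,15],[25,20],[26,15],[33,20],[38,0],[41,10],[43,0]]
[[0,15],[1,20],[4,6],[6,0],[15,17],[21,15],[25,20],[26,15],[33,20],[38,0],[41,10],[43,0]]
[[0,15],[1,20],[4,6],[6,0],[15,17],[21,15],[25,20],[26,15],[33,20],[38,0],[41,12],[46,0]]
[[0,15],[1,20],[4,6],[6,0],[8,10],[11,0],[15,17],[21,15],[25,20],[26,15],[33,20],[38,0],[41,12],[46,0]]
[[0,15],[1,20],[4,17],[21,15],[25,20],[26,15],[33,20],[38,0],[41,12],[46,0]]
[[0,15],[1,20],[4,17],[21,15],[25,20],[26,15],[33,20],[38,0],[41,12],[46,0]]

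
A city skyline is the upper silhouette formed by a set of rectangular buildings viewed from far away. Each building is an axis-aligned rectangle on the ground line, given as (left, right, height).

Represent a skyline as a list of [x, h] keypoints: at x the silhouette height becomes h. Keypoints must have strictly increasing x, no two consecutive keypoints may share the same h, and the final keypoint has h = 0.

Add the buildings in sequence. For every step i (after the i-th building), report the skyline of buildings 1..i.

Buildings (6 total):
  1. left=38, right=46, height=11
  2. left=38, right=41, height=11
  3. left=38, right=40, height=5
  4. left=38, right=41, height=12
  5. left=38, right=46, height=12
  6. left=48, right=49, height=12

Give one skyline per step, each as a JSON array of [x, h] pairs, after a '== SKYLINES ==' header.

== SKYLINES ==
[[38,11],[46,0]]
[[38,11],[46,0]]
[[38,11],[46,0]]
[[38,12],[41,11],[46,0]]
[[38,12],[46,0]]
[[38,12],[46,0],[48,12],[49,0]]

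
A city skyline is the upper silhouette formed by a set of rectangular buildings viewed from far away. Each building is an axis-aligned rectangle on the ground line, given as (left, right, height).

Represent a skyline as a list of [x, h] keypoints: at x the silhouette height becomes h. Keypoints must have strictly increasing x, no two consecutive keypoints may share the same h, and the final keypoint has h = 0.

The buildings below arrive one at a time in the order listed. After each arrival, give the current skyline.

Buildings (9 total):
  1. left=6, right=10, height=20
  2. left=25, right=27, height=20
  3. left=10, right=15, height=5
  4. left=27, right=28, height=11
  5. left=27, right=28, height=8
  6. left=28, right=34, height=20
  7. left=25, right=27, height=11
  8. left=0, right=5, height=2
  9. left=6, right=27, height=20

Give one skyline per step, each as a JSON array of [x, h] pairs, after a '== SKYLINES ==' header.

== SKYLINES ==
[[6,20],[10,0]]
[[6,20],[10,0],[25,20],[27,0]]
[[6,20],[10,5],[15,0],[25,20],[27,0]]
[[6,20],[10,5],[15,0],[25,20],[27,11],[28,0]]
[[6,20],[10,5],[15,0],[25,20],[27,11],[28,0]]
[[6,20],[10,5],[15,0],[25,20],[27,11],[28,20],[34,0]]
[[6,20],[10,5],[15,0],[25,20],[27,11],[28,20],[34,0]]
[[0,2],[5,0],[6,20],[10,5],[15,0],[25,20],[27,11],[28,20],[34,0]]
[[0,2],[5,0],[6,20],[27,11],[28,20],[34,0]]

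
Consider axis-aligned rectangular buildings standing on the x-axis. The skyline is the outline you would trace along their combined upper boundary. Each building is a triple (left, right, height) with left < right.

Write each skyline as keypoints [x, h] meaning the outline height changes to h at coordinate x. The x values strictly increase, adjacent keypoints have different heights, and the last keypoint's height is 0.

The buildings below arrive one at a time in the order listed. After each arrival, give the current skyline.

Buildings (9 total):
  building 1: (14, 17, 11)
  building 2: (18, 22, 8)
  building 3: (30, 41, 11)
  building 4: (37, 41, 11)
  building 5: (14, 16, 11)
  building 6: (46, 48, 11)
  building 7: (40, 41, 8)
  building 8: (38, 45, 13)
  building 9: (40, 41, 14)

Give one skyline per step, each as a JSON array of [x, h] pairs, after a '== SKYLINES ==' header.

== SKYLINES ==
[[14,11],[17,0]]
[[14,11],[17,0],[18,8],[22,0]]
[[14,11],[17,0],[18,8],[22,0],[30,11],[41,0]]
[[14,11],[17,0],[18,8],[22,0],[30,11],[41,0]]
[[14,11],[17,0],[18,8],[22,0],[30,11],[41,0]]
[[14,11],[17,0],[18,8],[22,0],[30,11],[41,0],[46,11],[48,0]]
[[14,11],[17,0],[18,8],[22,0],[30,11],[41,0],[46,11],[48,0]]
[[14,11],[17,0],[18,8],[22,0],[30,11],[38,13],[45,0],[46,11],[48,0]]
[[14,11],[17,0],[18,8],[22,0],[30,11],[38,13],[40,14],[41,13],[45,0],[46,11],[48,0]]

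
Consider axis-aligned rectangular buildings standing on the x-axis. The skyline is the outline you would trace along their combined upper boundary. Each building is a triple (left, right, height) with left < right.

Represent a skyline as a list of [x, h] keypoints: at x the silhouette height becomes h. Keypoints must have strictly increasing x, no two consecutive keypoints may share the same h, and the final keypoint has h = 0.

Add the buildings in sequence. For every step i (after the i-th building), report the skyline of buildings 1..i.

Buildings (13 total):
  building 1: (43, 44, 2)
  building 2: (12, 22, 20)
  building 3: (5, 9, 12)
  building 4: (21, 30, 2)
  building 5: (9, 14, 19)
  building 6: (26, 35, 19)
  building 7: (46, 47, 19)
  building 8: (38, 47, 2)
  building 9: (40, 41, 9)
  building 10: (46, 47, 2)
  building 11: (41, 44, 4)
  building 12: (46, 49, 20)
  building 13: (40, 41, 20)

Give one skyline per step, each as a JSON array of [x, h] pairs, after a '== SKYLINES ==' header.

== SKYLINES ==
[[43,2],[44,0]]
[[12,20],[22,0],[43,2],[44,0]]
[[5,12],[9,0],[12,20],[22,0],[43,2],[44,0]]
[[5,12],[9,0],[12,20],[22,2],[30,0],[43,2],[44,0]]
[[5,12],[9,19],[12,20],[22,2],[30,0],[43,2],[44,0]]
[[5,12],[9,19],[12,20],[22,2],[26,19],[35,0],[43,2],[44,0]]
[[5,12],[9,19],[12,20],[22,2],[26,19],[35,0],[43,2],[44,0],[46,19],[47,0]]
[[5,12],[9,19],[12,20],[22,2],[26,19],[35,0],[38,2],[46,19],[47,0]]
[[5,12],[9,19],[12,20],[22,2],[26,19],[35,0],[38,2],[40,9],[41,2],[46,19],[47,0]]
[[5,12],[9,19],[12,20],[22,2],[26,19],[35,0],[38,2],[40,9],[41,2],[46,19],[47,0]]
[[5,12],[9,19],[12,20],[22,2],[26,19],[35,0],[38,2],[40,9],[41,4],[44,2],[46,19],[47,0]]
[[5,12],[9,19],[12,20],[22,2],[26,19],[35,0],[38,2],[40,9],[41,4],[44,2],[46,20],[49,0]]
[[5,12],[9,19],[12,20],[22,2],[26,19],[35,0],[38,2],[40,20],[41,4],[44,2],[46,20],[49,0]]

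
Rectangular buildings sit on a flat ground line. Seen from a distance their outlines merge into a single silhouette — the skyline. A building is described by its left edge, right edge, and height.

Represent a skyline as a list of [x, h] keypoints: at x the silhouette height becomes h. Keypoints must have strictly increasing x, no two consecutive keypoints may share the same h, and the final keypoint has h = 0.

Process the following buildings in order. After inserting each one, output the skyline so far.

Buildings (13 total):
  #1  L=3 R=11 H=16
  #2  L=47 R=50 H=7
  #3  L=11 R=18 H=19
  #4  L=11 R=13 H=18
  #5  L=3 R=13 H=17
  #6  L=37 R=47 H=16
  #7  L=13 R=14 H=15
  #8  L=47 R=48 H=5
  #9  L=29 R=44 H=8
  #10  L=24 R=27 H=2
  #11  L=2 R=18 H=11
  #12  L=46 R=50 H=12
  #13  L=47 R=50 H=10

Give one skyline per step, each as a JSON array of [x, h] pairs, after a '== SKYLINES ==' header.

== SKYLINES ==
[[3,16],[11,0]]
[[3,16],[11,0],[47,7],[50,0]]
[[3,16],[11,19],[18,0],[47,7],[50,0]]
[[3,16],[11,19],[18,0],[47,7],[50,0]]
[[3,17],[11,19],[18,0],[47,7],[50,0]]
[[3,17],[11,19],[18,0],[37,16],[47,7],[50,0]]
[[3,17],[11,19],[18,0],[37,16],[47,7],[50,0]]
[[3,17],[11,19],[18,0],[37,16],[47,7],[50,0]]
[[3,17],[11,19],[18,0],[29,8],[37,16],[47,7],[50,0]]
[[3,17],[11,19],[18,0],[24,2],[27,0],[29,8],[37,16],[47,7],[50,0]]
[[2,11],[3,17],[11,19],[18,0],[24,2],[27,0],[29,8],[37,16],[47,7],[50,0]]
[[2,11],[3,17],[11,19],[18,0],[24,2],[27,0],[29,8],[37,16],[47,12],[50,0]]
[[2,11],[3,17],[11,19],[18,0],[24,2],[27,0],[29,8],[37,16],[47,12],[50,0]]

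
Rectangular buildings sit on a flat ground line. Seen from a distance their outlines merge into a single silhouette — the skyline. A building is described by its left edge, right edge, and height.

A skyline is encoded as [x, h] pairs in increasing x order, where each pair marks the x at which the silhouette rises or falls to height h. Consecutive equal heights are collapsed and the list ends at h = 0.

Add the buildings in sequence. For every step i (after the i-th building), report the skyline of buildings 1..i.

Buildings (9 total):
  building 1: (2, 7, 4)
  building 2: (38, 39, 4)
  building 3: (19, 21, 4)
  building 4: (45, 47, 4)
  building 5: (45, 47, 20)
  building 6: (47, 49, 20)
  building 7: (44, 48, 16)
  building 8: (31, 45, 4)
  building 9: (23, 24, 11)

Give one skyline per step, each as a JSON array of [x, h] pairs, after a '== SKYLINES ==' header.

== SKYLINES ==
[[2,4],[7,0]]
[[2,4],[7,0],[38,4],[39,0]]
[[2,4],[7,0],[19,4],[21,0],[38,4],[39,0]]
[[2,4],[7,0],[19,4],[21,0],[38,4],[39,0],[45,4],[47,0]]
[[2,4],[7,0],[19,4],[21,0],[38,4],[39,0],[45,20],[47,0]]
[[2,4],[7,0],[19,4],[21,0],[38,4],[39,0],[45,20],[49,0]]
[[2,4],[7,0],[19,4],[21,0],[38,4],[39,0],[44,16],[45,20],[49,0]]
[[2,4],[7,0],[19,4],[21,0],[31,4],[44,16],[45,20],[49,0]]
[[2,4],[7,0],[19,4],[21,0],[23,11],[24,0],[31,4],[44,16],[45,20],[49,0]]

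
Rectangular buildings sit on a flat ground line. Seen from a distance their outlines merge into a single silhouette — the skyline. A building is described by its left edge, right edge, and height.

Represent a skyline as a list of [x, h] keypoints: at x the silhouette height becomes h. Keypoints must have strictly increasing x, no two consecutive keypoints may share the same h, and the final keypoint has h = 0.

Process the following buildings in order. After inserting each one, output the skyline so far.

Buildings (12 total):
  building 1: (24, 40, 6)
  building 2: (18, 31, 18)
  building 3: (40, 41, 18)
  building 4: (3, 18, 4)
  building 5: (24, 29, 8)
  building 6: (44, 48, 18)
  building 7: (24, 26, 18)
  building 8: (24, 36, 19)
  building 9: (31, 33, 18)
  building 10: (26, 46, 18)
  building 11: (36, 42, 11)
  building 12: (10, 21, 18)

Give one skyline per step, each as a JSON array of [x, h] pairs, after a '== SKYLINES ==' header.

== SKYLINES ==
[[24,6],[40,0]]
[[18,18],[31,6],[40,0]]
[[18,18],[31,6],[40,18],[41,0]]
[[3,4],[18,18],[31,6],[40,18],[41,0]]
[[3,4],[18,18],[31,6],[40,18],[41,0]]
[[3,4],[18,18],[31,6],[40,18],[41,0],[44,18],[48,0]]
[[3,4],[18,18],[31,6],[40,18],[41,0],[44,18],[48,0]]
[[3,4],[18,18],[24,19],[36,6],[40,18],[41,0],[44,18],[48,0]]
[[3,4],[18,18],[24,19],[36,6],[40,18],[41,0],[44,18],[48,0]]
[[3,4],[18,18],[24,19],[36,18],[48,0]]
[[3,4],[18,18],[24,19],[36,18],[48,0]]
[[3,4],[10,18],[24,19],[36,18],[48,0]]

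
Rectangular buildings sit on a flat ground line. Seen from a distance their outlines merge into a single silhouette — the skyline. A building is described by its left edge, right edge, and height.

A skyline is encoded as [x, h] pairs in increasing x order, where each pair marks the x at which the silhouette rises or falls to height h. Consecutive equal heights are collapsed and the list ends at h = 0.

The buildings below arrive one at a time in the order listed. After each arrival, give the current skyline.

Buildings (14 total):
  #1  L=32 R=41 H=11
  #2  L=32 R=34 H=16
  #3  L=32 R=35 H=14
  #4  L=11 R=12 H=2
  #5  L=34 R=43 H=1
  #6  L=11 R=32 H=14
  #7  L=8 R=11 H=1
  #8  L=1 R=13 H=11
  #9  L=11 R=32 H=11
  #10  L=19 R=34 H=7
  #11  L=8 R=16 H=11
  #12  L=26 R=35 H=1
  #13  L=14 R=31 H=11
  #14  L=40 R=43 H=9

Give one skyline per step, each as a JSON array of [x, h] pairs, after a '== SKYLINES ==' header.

== SKYLINES ==
[[32,11],[41,0]]
[[32,16],[34,11],[41,0]]
[[32,16],[34,14],[35,11],[41,0]]
[[11,2],[12,0],[32,16],[34,14],[35,11],[41,0]]
[[11,2],[12,0],[32,16],[34,14],[35,11],[41,1],[43,0]]
[[11,14],[32,16],[34,14],[35,11],[41,1],[43,0]]
[[8,1],[11,14],[32,16],[34,14],[35,11],[41,1],[43,0]]
[[1,11],[11,14],[32,16],[34,14],[35,11],[41,1],[43,0]]
[[1,11],[11,14],[32,16],[34,14],[35,11],[41,1],[43,0]]
[[1,11],[11,14],[32,16],[34,14],[35,11],[41,1],[43,0]]
[[1,11],[11,14],[32,16],[34,14],[35,11],[41,1],[43,0]]
[[1,11],[11,14],[32,16],[34,14],[35,11],[41,1],[43,0]]
[[1,11],[11,14],[32,16],[34,14],[35,11],[41,1],[43,0]]
[[1,11],[11,14],[32,16],[34,14],[35,11],[41,9],[43,0]]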